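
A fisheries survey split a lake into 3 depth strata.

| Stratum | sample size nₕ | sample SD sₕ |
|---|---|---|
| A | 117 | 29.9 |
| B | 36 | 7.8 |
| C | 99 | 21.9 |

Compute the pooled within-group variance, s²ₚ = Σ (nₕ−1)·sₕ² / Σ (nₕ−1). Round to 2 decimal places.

A: (117−1)·29.9² = 116·894.01 = 103705.16
B: (36−1)·7.8² = 35·60.84 = 2129.4
C: (99−1)·21.9² = 98·479.61 = 47001.78
Numerator = 152836.34; denominator = Σ(nₕ−1) = 249.
s²ₚ = 152836.34/249 = 613.8006... → 613.80.

613.80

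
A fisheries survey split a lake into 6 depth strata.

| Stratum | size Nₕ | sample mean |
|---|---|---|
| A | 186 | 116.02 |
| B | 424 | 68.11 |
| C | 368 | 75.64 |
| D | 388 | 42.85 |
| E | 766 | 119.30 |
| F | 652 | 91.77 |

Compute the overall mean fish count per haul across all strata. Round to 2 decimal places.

x̄_st = (Σ Nₕx̄ₕ) / (Σ Nₕ) = (186·116.02 + 424·68.11 + 368·75.64 + 388·42.85 + 766·119.30 + 652·91.77) / 2784
= 246137.52 / 2784 = 88.4115... → 88.41.

88.41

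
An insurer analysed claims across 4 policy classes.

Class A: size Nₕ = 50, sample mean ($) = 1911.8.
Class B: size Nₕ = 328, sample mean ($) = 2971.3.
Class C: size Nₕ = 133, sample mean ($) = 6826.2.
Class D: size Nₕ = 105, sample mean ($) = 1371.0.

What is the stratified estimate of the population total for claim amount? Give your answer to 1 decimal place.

A: 50·1911.8 = 95590
B: 328·2971.3 = 974586.4
C: 133·6826.2 = 907884.6
D: 105·1371.0 = 143955
τ̂ = Σ Nₕx̄ₕ = 2122016.0.

2122016.0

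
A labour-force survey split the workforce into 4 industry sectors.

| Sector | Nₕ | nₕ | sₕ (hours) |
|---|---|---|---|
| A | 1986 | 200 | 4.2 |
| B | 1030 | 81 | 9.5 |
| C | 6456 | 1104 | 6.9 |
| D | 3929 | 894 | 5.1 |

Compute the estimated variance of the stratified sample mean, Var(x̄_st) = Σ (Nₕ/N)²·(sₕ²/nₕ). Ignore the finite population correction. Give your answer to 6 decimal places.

N = 13401; Wₕ = Nₕ/N.
sector A: (1986/13401)²·4.2²/200 = 0.001937103
sector B: (1030/13401)²·9.5²/81 = 0.006582066
sector C: (6456/13401)²·6.9²/1104 = 0.010008794
sector D: (3929/13401)²·5.1²/894 = 0.002500878
Sum = 0.021028840 → 0.021029.

0.021029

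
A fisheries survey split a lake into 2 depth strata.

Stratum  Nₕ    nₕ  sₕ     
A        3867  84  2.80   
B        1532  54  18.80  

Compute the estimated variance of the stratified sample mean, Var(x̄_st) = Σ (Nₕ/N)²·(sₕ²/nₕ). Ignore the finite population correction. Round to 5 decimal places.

N = 5399; Wₕ = Nₕ/N.
stratum A: (3867/5399)²·2.80²/84 = 0.04788048
stratum B: (1532/5399)²·18.80²/54 = 0.52700267
Sum = 0.57488315 → 0.57488.

0.57488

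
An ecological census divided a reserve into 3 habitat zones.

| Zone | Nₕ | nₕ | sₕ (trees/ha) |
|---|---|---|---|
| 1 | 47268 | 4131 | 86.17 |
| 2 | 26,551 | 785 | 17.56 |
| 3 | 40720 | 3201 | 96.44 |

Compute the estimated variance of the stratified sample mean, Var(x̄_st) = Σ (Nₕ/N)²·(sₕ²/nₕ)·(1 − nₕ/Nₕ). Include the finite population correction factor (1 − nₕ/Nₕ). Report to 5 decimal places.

N = 114539; Wₕ = Nₕ/N.
zone 1: (47268/114539)²·86.17²/4131·(1 − 4131/47268) = 0.27936203
zone 2: (26551/114539)²·17.56²/785·(1 − 785/26551) = 0.02048333
zone 3: (40720/114539)²·96.44²/3201·(1 − 3201/40720) = 0.33836153
Sum = 0.63820689 → 0.63821.

0.63821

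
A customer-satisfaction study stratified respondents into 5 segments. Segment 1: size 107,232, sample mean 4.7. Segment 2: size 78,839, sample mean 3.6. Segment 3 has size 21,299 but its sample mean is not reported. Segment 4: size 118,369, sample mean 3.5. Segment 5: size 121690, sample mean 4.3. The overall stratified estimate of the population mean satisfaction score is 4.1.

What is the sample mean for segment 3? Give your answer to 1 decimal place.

N = 107232 + 78839 + 21299 + 118369 + 121690 = 447429.
Overall total = μ·N = 4.1·447429 = 1834458.9.
Subtract the known strata: 107232·4.7 + 78839·3.6 + 118369·3.5 + 121690·4.3 = 1725369.3.
Remaining total for segment 3: 1834458.9 − 1725369.3 = 109089.6.
Divide by its size: 109089.6 / 21299 = 5.122... → 5.1.

5.1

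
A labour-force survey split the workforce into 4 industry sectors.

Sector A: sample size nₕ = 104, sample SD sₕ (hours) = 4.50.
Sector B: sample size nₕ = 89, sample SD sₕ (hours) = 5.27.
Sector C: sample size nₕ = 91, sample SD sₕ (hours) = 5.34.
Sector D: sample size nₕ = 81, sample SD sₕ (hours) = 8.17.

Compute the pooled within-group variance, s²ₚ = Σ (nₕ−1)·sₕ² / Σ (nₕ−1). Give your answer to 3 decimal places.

34.449

Degrees of freedom: 103 + 88 + 90 + 80 = 361.
Σ(nₕ−1)sₕ² = 103·20.25 + 88·27.7729 + 90·28.5156 + 80·66.7489 = 12436.0812.
s²ₚ = 12436.0812 / 361 = 34.44898... → 34.449.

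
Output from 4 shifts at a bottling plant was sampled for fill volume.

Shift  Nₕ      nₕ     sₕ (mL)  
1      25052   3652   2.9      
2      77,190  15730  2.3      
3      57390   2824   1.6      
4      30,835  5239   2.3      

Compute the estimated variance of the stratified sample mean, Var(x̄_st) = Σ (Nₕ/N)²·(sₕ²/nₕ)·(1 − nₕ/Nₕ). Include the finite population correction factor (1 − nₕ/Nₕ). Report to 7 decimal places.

0.0001782

N = 190467. Term for each stratum: Wₕ²sₕ²/nₕ·(1−nₕ/Nₕ).
Var(x̄_st) = 0.0000340316 + 0.0000439786 + 0.0000782518 + 0.0000219677 = 0.0001782296 → 0.0001782.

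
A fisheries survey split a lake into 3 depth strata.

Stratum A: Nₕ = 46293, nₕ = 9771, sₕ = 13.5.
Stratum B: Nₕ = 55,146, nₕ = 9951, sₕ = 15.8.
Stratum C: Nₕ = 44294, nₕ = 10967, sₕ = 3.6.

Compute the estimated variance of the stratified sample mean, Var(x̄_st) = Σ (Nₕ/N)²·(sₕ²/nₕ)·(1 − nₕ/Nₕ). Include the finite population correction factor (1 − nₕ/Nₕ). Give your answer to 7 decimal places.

N = 145733. Term for each stratum: Wₕ²sₕ²/nₕ·(1−nₕ/Nₕ).
Var(x̄_st) = 0.0014848500 + 0.0029439881 + 0.0000821377 = 0.0045109758 → 0.0045110.

0.0045110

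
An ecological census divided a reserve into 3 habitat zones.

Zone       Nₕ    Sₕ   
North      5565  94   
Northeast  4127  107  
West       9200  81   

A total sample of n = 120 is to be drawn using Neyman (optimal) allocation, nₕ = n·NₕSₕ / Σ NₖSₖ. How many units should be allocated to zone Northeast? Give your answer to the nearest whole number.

North: NₕSₕ = 5565·94 = 523110
Northeast: NₕSₕ = 4127·107 = 441589
West: NₕSₕ = 9200·81 = 745200
Σ NₕSₕ = 1709899.
n_Northeast = 120·441589/1709899 = 30.991... → 31.

31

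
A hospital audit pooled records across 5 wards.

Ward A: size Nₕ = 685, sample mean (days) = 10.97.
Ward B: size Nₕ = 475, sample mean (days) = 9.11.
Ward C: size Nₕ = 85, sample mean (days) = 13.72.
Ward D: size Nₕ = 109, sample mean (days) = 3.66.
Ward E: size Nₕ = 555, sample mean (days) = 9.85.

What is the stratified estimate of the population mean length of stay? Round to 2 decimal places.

N = 1909; weights Wₕ = Nₕ/N = (0.3588, 0.2488, 0.0445, 0.0571, 0.2907).
x̄_st = Σ Wₕ·x̄ₕ = 0.3588·10.97 + 0.2488·9.11 + 0.0445·13.72 + 0.0571·3.66 + 0.2907·9.85 ≈ 9.8866...
→ 9.89.

9.89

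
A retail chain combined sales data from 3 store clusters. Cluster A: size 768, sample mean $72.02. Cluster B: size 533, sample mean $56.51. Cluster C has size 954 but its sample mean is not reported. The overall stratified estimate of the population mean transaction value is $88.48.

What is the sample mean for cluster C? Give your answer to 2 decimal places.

119.59

Σ Nₕx̄ₕ = N·μ, so 954·x̄_C = 2255·88.48 − (768·72.02 + 533·56.51).
= 199522.4 − 85431.19 = 114091.21.
x̄_C = 114091.21 / 954 = 119.5925... → 119.59.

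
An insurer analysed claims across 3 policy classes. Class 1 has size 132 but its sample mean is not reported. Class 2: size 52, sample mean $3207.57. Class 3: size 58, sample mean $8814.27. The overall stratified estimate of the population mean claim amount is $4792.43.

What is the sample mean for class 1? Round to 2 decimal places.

3649.60

Σ Nₕx̄ₕ = N·μ, so 132·x̄_1 = 242·4792.43 − (52·3207.57 + 58·8814.27).
= 1159768.06 − 678021.3 = 481746.76.
x̄_1 = 481746.76 / 132 = 3649.5967... → 3649.60.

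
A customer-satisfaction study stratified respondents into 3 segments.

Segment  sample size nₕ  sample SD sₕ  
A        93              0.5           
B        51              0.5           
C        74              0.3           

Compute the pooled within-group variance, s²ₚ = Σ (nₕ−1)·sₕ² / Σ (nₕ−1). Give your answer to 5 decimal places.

0.19567

Degrees of freedom: 92 + 50 + 73 = 215.
Σ(nₕ−1)sₕ² = 92·0.25 + 50·0.25 + 73·0.09 = 42.07.
s²ₚ = 42.07 / 215 = 0.1956744... → 0.19567.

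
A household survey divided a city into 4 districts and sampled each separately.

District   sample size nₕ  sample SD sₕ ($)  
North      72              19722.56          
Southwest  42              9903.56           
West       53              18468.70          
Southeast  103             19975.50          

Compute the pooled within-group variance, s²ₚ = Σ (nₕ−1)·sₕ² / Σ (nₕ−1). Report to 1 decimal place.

North: (72−1)·19722.56² = 71·388979372.9536 = 27617535479.7056
Southwest: (42−1)·9903.56² = 41·98080500.6736 = 4021300527.6176
West: (53−1)·18468.70² = 52·341092879.69 = 17736829743.88
Southeast: (103−1)·19975.50² = 102·399020600.25 = 40700101225.5
Numerator = 90075766976.7032; denominator = Σ(nₕ−1) = 266.
s²ₚ = 90075766976.7032/266 = 338630702.920... → 338630702.9.

338630702.9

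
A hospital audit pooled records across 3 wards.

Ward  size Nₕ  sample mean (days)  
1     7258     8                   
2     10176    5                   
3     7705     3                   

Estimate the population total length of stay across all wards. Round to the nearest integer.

Estimate total by summing Nₕ·x̄ₕ over strata.
7258·8 + 10176·5 + 7705·3 = 58064 + 50880 + 23115 = 132059.

132059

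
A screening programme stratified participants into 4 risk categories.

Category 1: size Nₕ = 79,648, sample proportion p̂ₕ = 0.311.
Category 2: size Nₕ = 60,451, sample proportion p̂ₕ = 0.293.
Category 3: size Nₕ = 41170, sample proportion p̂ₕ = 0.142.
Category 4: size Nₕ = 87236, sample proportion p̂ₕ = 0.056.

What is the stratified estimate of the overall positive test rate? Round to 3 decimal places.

0.198

N = 79648 + 60451 + 41170 + 87236 = 268505.
Overall proportion = Σ (Nₕ/N)·p̂ₕ.
Σ Nₕp̂ₕ = 24770.528 + 17712.143 + 5846.14 + 4885.216 = 53214.027.
53214.027 / 268505 = 0.19819... → 0.198.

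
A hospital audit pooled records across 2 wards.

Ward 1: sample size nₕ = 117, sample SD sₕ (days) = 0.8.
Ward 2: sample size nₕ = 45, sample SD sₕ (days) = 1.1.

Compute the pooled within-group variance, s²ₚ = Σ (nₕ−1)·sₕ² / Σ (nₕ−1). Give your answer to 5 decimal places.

1: (117−1)·0.8² = 116·0.64 = 74.24
2: (45−1)·1.1² = 44·1.21 = 53.24
Numerator = 127.48; denominator = Σ(nₕ−1) = 160.
s²ₚ = 127.48/160 = 0.79675 → 0.79675.

0.79675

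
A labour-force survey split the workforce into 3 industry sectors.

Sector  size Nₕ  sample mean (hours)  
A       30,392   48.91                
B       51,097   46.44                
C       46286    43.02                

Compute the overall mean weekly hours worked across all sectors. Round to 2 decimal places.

45.79

x̄_st = (Σ Nₕx̄ₕ) / (Σ Nₕ) = (30392·48.91 + 51097·46.44 + 46286·43.02) / 127775
= 5850641.12 / 127775 = 45.7886... → 45.79.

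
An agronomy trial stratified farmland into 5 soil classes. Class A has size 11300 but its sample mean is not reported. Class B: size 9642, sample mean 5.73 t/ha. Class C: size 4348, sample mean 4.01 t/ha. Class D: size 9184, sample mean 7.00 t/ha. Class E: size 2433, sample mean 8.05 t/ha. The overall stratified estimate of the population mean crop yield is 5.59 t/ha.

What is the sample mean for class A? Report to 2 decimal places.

4.40

Σ Nₕx̄ₕ = N·μ, so 11300·x̄_A = 36907·5.59 − (9642·5.73 + 4348·4.01 + 9184·7.00 + 2433·8.05).
= 206310.13 − 156557.79 = 49752.34.
x̄_A = 49752.34 / 11300 = 4.4029... → 4.40.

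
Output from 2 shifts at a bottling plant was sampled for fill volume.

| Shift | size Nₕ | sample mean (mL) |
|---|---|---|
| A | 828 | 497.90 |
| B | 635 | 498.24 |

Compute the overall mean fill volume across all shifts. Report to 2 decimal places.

N = 1463; weights Wₕ = Nₕ/N = (0.5660, 0.4340).
x̄_st = Σ Wₕ·x̄ₕ = 0.5660·497.90 + 0.4340·498.24 ≈ 498.0476...
→ 498.05.

498.05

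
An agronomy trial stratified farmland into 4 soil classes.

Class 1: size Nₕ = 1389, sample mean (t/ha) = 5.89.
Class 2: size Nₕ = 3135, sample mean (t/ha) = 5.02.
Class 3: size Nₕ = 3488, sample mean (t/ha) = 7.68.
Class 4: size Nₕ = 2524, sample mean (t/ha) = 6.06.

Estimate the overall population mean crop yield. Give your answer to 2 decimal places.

6.26

x̄_st = (Σ Nₕx̄ₕ) / (Σ Nₕ) = (1389·5.89 + 3135·5.02 + 3488·7.68 + 2524·6.06) / 10536
= 66002.19 / 10536 = 6.2644... → 6.26.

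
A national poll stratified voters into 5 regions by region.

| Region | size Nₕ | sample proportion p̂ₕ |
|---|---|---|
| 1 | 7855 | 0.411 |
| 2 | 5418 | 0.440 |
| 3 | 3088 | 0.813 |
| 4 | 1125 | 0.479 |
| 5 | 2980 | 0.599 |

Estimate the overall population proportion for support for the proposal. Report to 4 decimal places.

N = 7855 + 5418 + 3088 + 1125 + 2980 = 20466.
Overall proportion = Σ (Nₕ/N)·p̂ₕ.
Σ Nₕp̂ₕ = 3228.405 + 2383.92 + 2510.544 + 538.875 + 1785.02 = 10446.764.
10446.764 / 20466 = 0.510445... → 0.5104.

0.5104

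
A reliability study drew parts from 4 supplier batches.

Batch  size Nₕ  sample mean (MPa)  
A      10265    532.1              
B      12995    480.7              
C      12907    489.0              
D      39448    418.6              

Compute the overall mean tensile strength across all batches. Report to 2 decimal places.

N = 75615; weights Wₕ = Nₕ/N = (0.1358, 0.1719, 0.1707, 0.5217).
x̄_st = Σ Wₕ·x̄ₕ = 0.1358·532.1 + 0.1719·480.7 + 0.1707·489.0 + 0.5217·418.6 ≈ 456.6972...
→ 456.70.

456.70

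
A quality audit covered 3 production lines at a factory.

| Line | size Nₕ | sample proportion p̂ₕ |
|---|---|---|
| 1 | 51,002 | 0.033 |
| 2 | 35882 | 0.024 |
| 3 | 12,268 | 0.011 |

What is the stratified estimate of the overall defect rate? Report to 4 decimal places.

Wₕ = Nₕ/N with N = 99152: 0.5144, 0.3619, 0.1237.
p̂_st = 0.5144·0.033 + 0.3619·0.024 + 0.1237·0.011 ≈ 0.027021... → 0.0270.

0.0270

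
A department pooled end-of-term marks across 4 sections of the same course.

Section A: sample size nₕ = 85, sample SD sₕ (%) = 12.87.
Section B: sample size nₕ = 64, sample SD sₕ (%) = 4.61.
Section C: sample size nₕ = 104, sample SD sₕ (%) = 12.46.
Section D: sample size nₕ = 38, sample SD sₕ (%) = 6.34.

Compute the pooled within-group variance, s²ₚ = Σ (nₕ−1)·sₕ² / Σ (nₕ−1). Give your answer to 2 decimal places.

114.04

A: (85−1)·12.87² = 84·165.6369 = 13913.4996
B: (64−1)·4.61² = 63·21.2521 = 1338.8823
C: (104−1)·12.46² = 103·155.2516 = 15990.9148
D: (38−1)·6.34² = 37·40.1956 = 1487.2372
Numerator = 32730.5339; denominator = Σ(nₕ−1) = 287.
s²ₚ = 32730.5339/287 = 114.0437... → 114.04.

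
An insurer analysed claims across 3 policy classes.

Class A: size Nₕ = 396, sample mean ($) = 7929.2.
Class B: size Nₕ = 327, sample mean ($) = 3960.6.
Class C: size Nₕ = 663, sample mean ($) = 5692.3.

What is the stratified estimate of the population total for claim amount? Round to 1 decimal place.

Estimate total by summing Nₕ·x̄ₕ over strata.
396·7929.2 + 327·3960.6 + 663·5692.3 = 3139963.2 + 1295116.2 + 3773994.9 = 8209074.3.

8209074.3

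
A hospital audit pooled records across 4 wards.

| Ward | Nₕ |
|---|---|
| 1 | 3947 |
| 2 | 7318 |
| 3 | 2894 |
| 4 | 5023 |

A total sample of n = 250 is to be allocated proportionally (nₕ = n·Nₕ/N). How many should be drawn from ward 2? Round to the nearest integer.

95

Share of ward 2 = 7318/19182 = 0.38150.
Allocate 250 × 0.38150 = 95.376... → 95.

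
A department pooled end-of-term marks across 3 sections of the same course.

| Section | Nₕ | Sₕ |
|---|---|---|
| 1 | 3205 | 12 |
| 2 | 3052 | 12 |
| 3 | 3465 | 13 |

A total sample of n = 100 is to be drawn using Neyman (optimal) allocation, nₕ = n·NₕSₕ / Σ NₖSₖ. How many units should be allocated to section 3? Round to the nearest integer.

Σ NₕSₕ = 3205·12 + 3052·12 + 3465·13 = 120129.
Share for 3: 45045/120129 = 0.37497.
n_3 = 100 × 0.37497 = 37.497... → 37.

37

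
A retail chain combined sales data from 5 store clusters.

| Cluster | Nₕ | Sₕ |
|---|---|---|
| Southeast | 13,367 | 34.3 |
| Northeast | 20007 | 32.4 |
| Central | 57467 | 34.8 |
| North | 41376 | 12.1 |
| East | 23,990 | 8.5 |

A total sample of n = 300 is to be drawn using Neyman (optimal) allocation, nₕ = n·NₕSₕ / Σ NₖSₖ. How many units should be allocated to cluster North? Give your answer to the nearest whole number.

Σ NₕSₕ = 13367·34.3 + 20007·32.4 + 57467·34.8 + 41376·12.1 + 23990·8.5 = 3811131.1.
Share for North: 500649.6/3811131.1 = 0.13137.
n_North = 300 × 0.13137 = 39.410... → 39.

39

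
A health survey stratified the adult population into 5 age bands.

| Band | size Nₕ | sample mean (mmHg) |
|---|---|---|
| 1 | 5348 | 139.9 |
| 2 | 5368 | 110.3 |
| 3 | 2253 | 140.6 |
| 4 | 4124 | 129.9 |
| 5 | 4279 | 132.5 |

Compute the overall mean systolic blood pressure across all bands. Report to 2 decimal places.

129.13

N = 5348 + 5368 + 2253 + 4124 + 4279 = 21372.
The stratified mean weights each stratum mean by its population share Nₕ/N.
Σ Nₕx̄ₕ = 5348·139.9 + 5368·110.3 + 2253·140.6 + 4124·129.9 + 4279·132.5 = 748185.2 + 592090.4 + 316771.8 + 535707.6 + 566967.5 = 2759722.5.
Divide by N: 2759722.5 / 21372 = 129.1279... → 129.13.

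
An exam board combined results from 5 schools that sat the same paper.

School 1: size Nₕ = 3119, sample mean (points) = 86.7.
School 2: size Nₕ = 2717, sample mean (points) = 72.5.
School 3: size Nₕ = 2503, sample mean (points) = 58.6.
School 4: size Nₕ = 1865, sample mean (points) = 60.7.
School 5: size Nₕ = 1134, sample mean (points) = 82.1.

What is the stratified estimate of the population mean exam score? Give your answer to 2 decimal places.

72.36

N = 3119 + 2717 + 2503 + 1865 + 1134 = 11338.
The stratified mean weights each stratum mean by its population share Nₕ/N.
Σ Nₕx̄ₕ = 3119·86.7 + 2717·72.5 + 2503·58.6 + 1865·60.7 + 1134·82.1 = 270417.3 + 196982.5 + 146675.8 + 113205.5 + 93101.4 = 820382.5.
Divide by N: 820382.5 / 11338 = 72.3569... → 72.36.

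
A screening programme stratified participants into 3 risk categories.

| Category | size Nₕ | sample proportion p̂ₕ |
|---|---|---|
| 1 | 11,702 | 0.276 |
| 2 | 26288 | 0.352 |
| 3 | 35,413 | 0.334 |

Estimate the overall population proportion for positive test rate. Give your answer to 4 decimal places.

N = 11702 + 26288 + 35413 = 73403.
Overall proportion = Σ (Nₕ/N)·p̂ₕ.
Σ Nₕp̂ₕ = 3229.752 + 9253.376 + 11827.942 = 24311.07.
24311.07 / 73403 = 0.331200... → 0.3312.

0.3312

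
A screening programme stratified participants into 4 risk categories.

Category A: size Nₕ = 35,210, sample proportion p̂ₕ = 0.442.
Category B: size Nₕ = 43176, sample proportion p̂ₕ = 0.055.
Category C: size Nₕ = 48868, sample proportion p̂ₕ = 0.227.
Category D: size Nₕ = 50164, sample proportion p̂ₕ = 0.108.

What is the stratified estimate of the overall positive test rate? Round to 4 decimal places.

0.1942

Wₕ = Nₕ/N with N = 177418: 0.1985, 0.2434, 0.2754, 0.2827.
p̂_st = 0.1985·0.442 + 0.2434·0.055 + 0.2754·0.227 + 0.2827·0.108 ≈ 0.194164... → 0.1942.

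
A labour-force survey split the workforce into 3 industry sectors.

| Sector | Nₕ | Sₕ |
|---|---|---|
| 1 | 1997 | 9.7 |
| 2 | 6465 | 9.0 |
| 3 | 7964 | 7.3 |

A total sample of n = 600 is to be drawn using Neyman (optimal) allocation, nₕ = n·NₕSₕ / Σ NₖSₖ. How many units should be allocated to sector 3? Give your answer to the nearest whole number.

257

Σ NₕSₕ = 1997·9.7 + 6465·9.0 + 7964·7.3 = 135693.1.
Share for 3: 58137.2/135693.1 = 0.42845.
n_3 = 600 × 0.42845 = 257.068... → 257.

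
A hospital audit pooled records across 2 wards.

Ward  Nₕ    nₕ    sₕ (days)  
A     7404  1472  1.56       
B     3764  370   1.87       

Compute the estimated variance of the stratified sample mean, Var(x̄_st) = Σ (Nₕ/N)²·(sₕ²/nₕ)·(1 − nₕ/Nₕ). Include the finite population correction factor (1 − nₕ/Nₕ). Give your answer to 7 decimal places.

0.0015502

N = 11168. Term for each stratum: Wₕ²sₕ²/nₕ·(1−nₕ/Nₕ).
Var(x̄_st) = 0.0005821811 + 0.0009680374 = 0.0015502185 → 0.0015502.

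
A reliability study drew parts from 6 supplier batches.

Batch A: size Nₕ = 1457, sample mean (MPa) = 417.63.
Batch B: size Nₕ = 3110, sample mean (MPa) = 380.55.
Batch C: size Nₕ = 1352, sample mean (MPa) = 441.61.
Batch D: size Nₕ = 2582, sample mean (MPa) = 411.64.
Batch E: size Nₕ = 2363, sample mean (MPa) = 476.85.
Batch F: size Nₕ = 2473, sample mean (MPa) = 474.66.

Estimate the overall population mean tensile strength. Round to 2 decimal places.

431.32

N = 1457 + 3110 + 1352 + 2582 + 2363 + 2473 = 13337.
Overall mean = Σ (Nₕ/N)·x̄ₕ — weight by population share, not a simple average.
Σ Nₕx̄ₕ = 1457·417.63 + 3110·380.55 + 1352·441.61 + 2582·411.64 + 2363·476.85 + 2473·474.66 = 608486.91 + 1183510.5 + 597056.72 + 1062854.48 + 1126796.55 + 1173834.18 = 5752539.34.
Divide by N: 5752539.34 / 13337 = 431.3218... → 431.32.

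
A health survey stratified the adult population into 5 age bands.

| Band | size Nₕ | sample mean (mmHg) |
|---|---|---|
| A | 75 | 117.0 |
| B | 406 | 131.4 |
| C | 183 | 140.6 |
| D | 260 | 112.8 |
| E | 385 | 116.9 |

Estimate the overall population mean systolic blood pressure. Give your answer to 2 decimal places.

123.90

N = 75 + 406 + 183 + 260 + 385 = 1309.
The stratified mean weights each stratum mean by its population share Nₕ/N.
Σ Nₕx̄ₕ = 75·117.0 + 406·131.4 + 183·140.6 + 260·112.8 + 385·116.9 = 8775 + 53348.4 + 25729.8 + 29328 + 45006.5 = 162187.7.
Divide by N: 162187.7 / 1309 = 123.9020... → 123.90.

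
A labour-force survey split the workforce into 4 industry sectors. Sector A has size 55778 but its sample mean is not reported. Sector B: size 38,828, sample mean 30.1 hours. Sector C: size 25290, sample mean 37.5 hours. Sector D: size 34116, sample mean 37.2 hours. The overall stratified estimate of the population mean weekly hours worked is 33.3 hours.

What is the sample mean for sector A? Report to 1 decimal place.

31.2

N = 55778 + 38828 + 25290 + 34116 = 154012.
Overall total = μ·N = 33.3·154012 = 5128599.6.
Subtract the known strata: 38828·30.1 + 25290·37.5 + 34116·37.2 = 3386213.
Remaining total for sector A: 5128599.6 − 3386213 = 1742386.6.
Divide by its size: 1742386.6 / 55778 = 31.238... → 31.2.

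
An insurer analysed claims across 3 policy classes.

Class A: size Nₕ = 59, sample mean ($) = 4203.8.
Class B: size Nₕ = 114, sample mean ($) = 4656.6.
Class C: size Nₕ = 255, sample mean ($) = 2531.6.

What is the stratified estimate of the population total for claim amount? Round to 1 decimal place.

A: 59·4203.8 = 248024.2
B: 114·4656.6 = 530852.4
C: 255·2531.6 = 645558
τ̂ = Σ Nₕx̄ₕ = 1424434.6.

1424434.6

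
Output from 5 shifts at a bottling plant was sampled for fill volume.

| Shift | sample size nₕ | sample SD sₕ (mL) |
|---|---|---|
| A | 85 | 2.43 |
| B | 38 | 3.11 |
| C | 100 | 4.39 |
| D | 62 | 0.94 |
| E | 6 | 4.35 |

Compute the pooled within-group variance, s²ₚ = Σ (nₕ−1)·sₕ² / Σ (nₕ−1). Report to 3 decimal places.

10.176

A: (85−1)·2.43² = 84·5.9049 = 496.0116
B: (38−1)·3.11² = 37·9.6721 = 357.8677
C: (100−1)·4.39² = 99·19.2721 = 1907.9379
D: (62−1)·0.94² = 61·0.8836 = 53.8996
E: (6−1)·4.35² = 5·18.9225 = 94.6125
Numerator = 2910.3293; denominator = Σ(nₕ−1) = 286.
s²ₚ = 2910.3293/286 = 10.17598... → 10.176.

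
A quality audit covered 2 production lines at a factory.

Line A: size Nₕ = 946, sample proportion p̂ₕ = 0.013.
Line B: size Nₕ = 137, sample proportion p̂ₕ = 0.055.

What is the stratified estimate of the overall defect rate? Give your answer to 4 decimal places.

0.0183

N = 946 + 137 = 1083.
Overall proportion = Σ (Nₕ/N)·p̂ₕ.
Σ Nₕp̂ₕ = 12.298 + 7.535 = 19.833.
19.833 / 1083 = 0.018313... → 0.0183.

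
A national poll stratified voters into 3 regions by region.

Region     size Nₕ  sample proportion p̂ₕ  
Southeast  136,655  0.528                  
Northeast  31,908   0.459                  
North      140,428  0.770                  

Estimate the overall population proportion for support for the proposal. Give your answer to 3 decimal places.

N = 136655 + 31908 + 140428 = 308991.
Overall proportion = Σ (Nₕ/N)·p̂ₕ.
Σ Nₕp̂ₕ = 72153.84 + 14645.772 + 108129.56 = 194929.172.
194929.172 / 308991 = 0.63086... → 0.631.

0.631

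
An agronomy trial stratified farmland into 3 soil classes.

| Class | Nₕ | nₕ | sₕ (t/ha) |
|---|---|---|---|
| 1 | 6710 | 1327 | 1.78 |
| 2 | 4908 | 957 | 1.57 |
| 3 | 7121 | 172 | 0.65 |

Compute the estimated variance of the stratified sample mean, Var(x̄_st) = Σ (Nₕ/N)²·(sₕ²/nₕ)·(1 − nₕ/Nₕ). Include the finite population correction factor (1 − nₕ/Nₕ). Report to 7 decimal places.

N = 18739. Term for each stratum: Wₕ²sₕ²/nₕ·(1−nₕ/Nₕ).
Var(x̄_st) = 0.0002455971 + 0.0001422349 + 0.0003461535 = 0.0007339855 → 0.0007340.

0.0007340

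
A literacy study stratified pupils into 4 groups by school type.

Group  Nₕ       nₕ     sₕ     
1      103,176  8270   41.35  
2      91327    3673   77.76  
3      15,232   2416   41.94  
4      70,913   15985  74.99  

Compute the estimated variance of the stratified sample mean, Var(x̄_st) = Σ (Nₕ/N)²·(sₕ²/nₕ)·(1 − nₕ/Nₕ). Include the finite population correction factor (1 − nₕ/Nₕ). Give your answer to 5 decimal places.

0.21222

N = 280648. Term for each stratum: Wₕ²sₕ²/nₕ·(1−nₕ/Nₕ).
Var(x̄_st) = 0.02570360 + 0.16731644 + 0.00180445 + 0.01739762 = 0.21222211 → 0.21222.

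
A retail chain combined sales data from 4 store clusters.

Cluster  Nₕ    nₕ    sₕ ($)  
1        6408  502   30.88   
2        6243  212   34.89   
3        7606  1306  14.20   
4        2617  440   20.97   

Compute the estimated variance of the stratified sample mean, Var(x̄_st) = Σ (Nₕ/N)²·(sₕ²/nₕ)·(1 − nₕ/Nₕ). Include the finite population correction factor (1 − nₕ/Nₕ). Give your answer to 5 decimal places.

0.57562

N = 22874; Wₕ = Nₕ/N.
cluster 1: (6408/22874)²·30.88²/502·(1 − 502/6408) = 0.13739869
cluster 2: (6243/22874)²·34.89²/212·(1 − 212/6243) = 0.41320399
cluster 3: (7606/22874)²·14.20²/1306·(1 − 1306/7606) = 0.01413989
cluster 4: (2617/22874)²·20.97²/440·(1 − 440/2617) = 0.01088234
Sum = 0.57562491 → 0.57562.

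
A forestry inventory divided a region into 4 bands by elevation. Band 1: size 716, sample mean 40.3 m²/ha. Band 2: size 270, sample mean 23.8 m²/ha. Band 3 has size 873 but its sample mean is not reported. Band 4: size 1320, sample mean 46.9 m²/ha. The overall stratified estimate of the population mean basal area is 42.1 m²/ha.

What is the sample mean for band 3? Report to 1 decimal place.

N = 716 + 270 + 873 + 1320 = 3179.
Overall total = μ·N = 42.1·3179 = 133835.9.
Subtract the known strata: 716·40.3 + 270·23.8 + 1320·46.9 = 97188.8.
Remaining total for band 3: 133835.9 − 97188.8 = 36647.1.
Divide by its size: 36647.1 / 873 = 41.978... → 42.0.

42.0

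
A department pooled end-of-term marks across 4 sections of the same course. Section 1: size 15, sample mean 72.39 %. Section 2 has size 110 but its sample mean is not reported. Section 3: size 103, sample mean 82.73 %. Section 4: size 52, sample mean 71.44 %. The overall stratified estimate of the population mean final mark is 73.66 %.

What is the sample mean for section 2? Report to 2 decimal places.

Σ Nₕx̄ₕ = N·μ, so 110·x̄_2 = 280·73.66 − (15·72.39 + 103·82.73 + 52·71.44).
= 20624.8 − 13321.92 = 7302.88.
x̄_2 = 7302.88 / 110 = 66.3898... → 66.39.

66.39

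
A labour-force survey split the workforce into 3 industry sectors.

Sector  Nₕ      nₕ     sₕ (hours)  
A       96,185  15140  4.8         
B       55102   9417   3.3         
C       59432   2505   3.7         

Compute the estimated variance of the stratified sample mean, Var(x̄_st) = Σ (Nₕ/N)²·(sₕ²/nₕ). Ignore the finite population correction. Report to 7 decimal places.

0.0008309

N = 210719; Wₕ = Nₕ/N.
sector A: (96185/210719)²·4.8²/15140 = 0.0003170764
sector B: (55102/210719)²·3.3²/9417 = 0.0000790756
sector C: (59432/210719)²·3.7²/2505 = 0.0004347394
Sum = 0.0008308914 → 0.0008309.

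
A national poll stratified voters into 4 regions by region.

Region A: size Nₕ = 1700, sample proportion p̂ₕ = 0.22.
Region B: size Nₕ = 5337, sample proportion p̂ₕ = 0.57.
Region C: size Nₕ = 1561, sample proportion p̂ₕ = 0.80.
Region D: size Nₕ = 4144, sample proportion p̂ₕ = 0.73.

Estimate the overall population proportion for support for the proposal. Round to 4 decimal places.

0.6035

Wₕ = Nₕ/N with N = 12742: 0.1334, 0.4189, 0.1225, 0.3252.
p̂_st = 0.1334·0.22 + 0.4189·0.57 + 0.1225·0.80 + 0.3252·0.73 ≈ 0.603517... → 0.6035.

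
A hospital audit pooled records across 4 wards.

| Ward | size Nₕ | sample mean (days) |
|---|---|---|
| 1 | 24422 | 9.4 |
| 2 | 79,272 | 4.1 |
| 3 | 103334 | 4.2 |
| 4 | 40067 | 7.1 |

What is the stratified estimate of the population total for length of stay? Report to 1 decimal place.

1273060.5

1: 24422·9.4 = 229566.8
2: 79272·4.1 = 325015.2
3: 103334·4.2 = 434002.8
4: 40067·7.1 = 284475.7
τ̂ = Σ Nₕx̄ₕ = 1273060.5.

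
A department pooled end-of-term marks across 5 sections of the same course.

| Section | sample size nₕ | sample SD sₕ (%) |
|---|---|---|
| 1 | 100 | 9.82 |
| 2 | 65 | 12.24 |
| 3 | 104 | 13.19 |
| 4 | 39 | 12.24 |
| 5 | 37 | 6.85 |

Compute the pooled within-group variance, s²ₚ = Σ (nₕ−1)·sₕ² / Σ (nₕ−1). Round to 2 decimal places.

Degrees of freedom: 99 + 64 + 103 + 38 + 36 = 340.
Σ(nₕ−1)sₕ² = 99·96.4324 + 64·149.8176 + 103·173.9761 + 38·149.8176 + 36·46.9225 = 44436.9511.
s²ₚ = 44436.9511 / 340 = 130.6969... → 130.70.

130.70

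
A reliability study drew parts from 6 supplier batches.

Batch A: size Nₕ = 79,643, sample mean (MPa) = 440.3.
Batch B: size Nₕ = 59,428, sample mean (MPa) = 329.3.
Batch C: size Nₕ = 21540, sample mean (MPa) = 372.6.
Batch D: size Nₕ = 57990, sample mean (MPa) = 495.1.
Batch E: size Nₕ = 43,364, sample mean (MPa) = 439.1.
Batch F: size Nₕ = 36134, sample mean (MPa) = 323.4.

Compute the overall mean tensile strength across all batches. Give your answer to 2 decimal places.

N = 79643 + 59428 + 21540 + 57990 + 43364 + 36134 = 298099.
Overall mean = Σ (Nₕ/N)·x̄ₕ — weight by population share, not a simple average.
Σ Nₕx̄ₕ = 79643·440.3 + 59428·329.3 + 21540·372.6 + 57990·495.1 + 43364·439.1 + 36134·323.4 = 35066812.9 + 19569640.4 + 8025804 + 28710849 + 19041132.4 + 11685735.6 = 122099974.3.
Divide by N: 122099974.3 / 298099 = 409.5954... → 409.60.

409.60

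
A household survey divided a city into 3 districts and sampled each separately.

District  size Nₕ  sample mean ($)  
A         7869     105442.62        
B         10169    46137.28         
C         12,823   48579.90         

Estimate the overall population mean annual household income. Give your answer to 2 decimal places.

62274.00

x̄_st = (Σ Nₕx̄ₕ) / (Σ Nₕ) = (7869·105442.62 + 10169·46137.28 + 12823·48579.90) / 30861
= 1921838034.8 / 30861 = 62274.0039... → 62274.00.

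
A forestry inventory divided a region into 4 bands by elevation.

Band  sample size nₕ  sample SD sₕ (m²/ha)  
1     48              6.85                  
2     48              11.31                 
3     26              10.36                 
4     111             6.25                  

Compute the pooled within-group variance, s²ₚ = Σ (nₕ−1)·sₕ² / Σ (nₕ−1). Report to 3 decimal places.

66.365

1: (48−1)·6.85² = 47·46.9225 = 2205.3575
2: (48−1)·11.31² = 47·127.9161 = 6012.0567
3: (26−1)·10.36² = 25·107.3296 = 2683.24
4: (111−1)·6.25² = 110·39.0625 = 4296.875
Numerator = 15197.5292; denominator = Σ(nₕ−1) = 229.
s²ₚ = 15197.5292/229 = 66.36476... → 66.365.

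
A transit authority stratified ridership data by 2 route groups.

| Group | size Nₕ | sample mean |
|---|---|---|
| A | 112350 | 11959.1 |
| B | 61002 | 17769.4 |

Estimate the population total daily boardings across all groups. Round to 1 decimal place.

2427573823.8

Population total = Σ Nₕ·x̄ₕ (each stratum's size times its mean).
112350·11959.1 + 61002·17769.4 = 1343604885 + 1083968938.8 = 2427573823.8.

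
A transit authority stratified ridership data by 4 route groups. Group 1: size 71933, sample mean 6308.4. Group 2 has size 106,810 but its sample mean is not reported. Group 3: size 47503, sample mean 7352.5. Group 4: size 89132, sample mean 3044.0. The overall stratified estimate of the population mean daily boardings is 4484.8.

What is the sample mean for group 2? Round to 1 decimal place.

Σ Nₕx̄ₕ = N·μ, so 106810·x̄_2 = 315378·4484.8 − (71933·6308.4 + 47503·7352.5 + 89132·3044.0).
= 1414407254.4 − 1074365752.7 = 340041501.7.
x̄_2 = 340041501.7 / 106810 = 3183.611... → 3183.6.

3183.6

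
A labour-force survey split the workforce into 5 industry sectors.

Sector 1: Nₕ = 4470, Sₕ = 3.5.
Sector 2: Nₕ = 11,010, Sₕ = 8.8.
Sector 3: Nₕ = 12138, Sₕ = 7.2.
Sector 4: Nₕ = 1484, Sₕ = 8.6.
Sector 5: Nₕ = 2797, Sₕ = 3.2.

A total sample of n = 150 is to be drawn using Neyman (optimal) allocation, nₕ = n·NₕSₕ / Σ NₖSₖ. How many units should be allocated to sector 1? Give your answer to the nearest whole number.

1: NₕSₕ = 4470·3.5 = 15645
2: NₕSₕ = 11010·8.8 = 96888
3: NₕSₕ = 12138·7.2 = 87393.6
4: NₕSₕ = 1484·8.6 = 12762.4
5: NₕSₕ = 2797·3.2 = 8950.4
Σ NₕSₕ = 221639.4.
n_1 = 150·15645/221639.4 = 10.588... → 11.

11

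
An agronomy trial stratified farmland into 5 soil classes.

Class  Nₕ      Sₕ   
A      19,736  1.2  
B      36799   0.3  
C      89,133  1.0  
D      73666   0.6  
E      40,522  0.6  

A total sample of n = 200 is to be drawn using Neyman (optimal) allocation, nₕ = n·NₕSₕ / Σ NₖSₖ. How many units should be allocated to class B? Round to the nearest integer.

A: NₕSₕ = 19736·1.2 = 23683.2
B: NₕSₕ = 36799·0.3 = 11039.7
C: NₕSₕ = 89133·1.0 = 89133
D: NₕSₕ = 73666·0.6 = 44199.6
E: NₕSₕ = 40522·0.6 = 24313.2
Σ NₕSₕ = 192368.7.
n_B = 200·11039.7/192368.7 = 11.478... → 11.

11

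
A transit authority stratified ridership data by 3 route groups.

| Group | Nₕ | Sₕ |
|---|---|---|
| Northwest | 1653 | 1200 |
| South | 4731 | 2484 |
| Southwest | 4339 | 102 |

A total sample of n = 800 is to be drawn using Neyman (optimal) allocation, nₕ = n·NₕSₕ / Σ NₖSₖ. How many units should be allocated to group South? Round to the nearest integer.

Σ NₕSₕ = 1653·1200 + 4731·2484 + 4339·102 = 14177982.
Share for South: 11751804/14177982 = 0.82888.
n_South = 800 × 0.82888 = 663.102... → 663.

663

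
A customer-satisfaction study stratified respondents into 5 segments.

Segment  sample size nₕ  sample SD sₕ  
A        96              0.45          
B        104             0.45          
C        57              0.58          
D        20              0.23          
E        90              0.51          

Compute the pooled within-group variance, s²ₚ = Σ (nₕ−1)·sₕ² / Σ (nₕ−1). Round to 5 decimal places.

Degrees of freedom: 95 + 103 + 56 + 19 + 89 = 362.
Σ(nₕ−1)sₕ² = 95·0.2025 + 103·0.2025 + 56·0.3364 + 19·0.0529 + 89·0.2601 = 83.0874.
s²ₚ = 83.0874 / 362 = 0.2295232... → 0.22952.

0.22952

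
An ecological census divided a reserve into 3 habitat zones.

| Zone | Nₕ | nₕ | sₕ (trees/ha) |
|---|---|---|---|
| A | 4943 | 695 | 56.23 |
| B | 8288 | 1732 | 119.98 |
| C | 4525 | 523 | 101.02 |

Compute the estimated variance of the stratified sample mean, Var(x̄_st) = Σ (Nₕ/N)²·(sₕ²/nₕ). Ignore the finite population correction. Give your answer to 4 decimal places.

N = 17756. Term for each stratum: Wₕ²sₕ²/nₕ.
Var(x̄_st) = 0.3525675 + 1.8108357 + 1.2672431 = 3.4306463 → 3.4306.

3.4306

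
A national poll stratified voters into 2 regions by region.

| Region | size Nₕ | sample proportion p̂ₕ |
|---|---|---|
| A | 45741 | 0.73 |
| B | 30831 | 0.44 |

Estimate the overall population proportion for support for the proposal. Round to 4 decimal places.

Wₕ = Nₕ/N with N = 76572: 0.5974, 0.4026.
p̂_st = 0.5974·0.73 + 0.4026·0.44 ≈ 0.613234... → 0.6132.

0.6132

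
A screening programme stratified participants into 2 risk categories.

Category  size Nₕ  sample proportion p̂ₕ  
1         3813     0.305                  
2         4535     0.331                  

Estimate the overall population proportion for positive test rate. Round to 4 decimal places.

N = 3813 + 4535 = 8348.
Overall proportion = Σ (Nₕ/N)·p̂ₕ.
Σ Nₕp̂ₕ = 1162.965 + 1501.085 = 2664.05.
2664.05 / 8348 = 0.319124... → 0.3191.

0.3191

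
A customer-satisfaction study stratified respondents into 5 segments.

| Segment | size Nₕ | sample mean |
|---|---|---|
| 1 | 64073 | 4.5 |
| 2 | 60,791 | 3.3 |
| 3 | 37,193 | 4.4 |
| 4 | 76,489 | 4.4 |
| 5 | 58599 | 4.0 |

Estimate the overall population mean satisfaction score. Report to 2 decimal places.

4.12

N = 64073 + 60791 + 37193 + 76489 + 58599 = 297145.
Weight each subgroup mean by Nₕ/N and sum.
Σ Nₕx̄ₕ = 64073·4.5 + 60791·3.3 + 37193·4.4 + 76489·4.4 + 58599·4.0 = 288328.5 + 200610.3 + 163649.2 + 336551.6 + 234396 = 1223535.6.
Divide by N: 1223535.6 / 297145 = 4.1176... → 4.12.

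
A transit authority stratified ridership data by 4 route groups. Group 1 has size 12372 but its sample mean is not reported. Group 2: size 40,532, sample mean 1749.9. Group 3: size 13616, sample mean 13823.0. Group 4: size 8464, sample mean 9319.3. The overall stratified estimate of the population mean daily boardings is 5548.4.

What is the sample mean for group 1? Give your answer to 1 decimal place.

N = 12372 + 40532 + 13616 + 8464 = 74984.
Overall total = μ·N = 5548.4·74984 = 416041225.6.
Subtract the known strata: 40532·1749.9 + 13616·13823.0 + 8464·9319.3 = 338019470.
Remaining total for group 1: 416041225.6 − 338019470 = 78021755.6.
Divide by its size: 78021755.6 / 12372 = 6306.317... → 6306.3.

6306.3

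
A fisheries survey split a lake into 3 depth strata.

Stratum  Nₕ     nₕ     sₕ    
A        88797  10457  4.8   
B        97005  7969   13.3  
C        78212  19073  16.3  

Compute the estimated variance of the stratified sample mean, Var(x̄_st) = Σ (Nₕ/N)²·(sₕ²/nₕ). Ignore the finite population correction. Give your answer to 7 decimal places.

0.0044684

N = 264014; Wₕ = Nₕ/N.
stratum A: (88797/264014)²·4.8²/10457 = 0.0002492402
stratum B: (97005/264014)²·13.3²/7969 = 0.0029966345
stratum C: (78212/264014)²·16.3²/19073 = 0.0012225006
Sum = 0.0044683753 → 0.0044684.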